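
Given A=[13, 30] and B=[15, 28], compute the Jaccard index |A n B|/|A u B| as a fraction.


A intersect B = []
|A intersect B| = 0
A union B = [13, 15, 28, 30]
|A union B| = 4
Jaccard = 0/4 = 0

0


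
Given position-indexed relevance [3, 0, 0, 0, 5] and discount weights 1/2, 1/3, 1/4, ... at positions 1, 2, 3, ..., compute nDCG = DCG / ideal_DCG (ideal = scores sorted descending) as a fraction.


Position discount weights w_i = 1/(i+1) for i=1..5:
Weights = [1/2, 1/3, 1/4, 1/5, 1/6]
Actual relevance: [3, 0, 0, 0, 5]
DCG = 3/2 + 0/3 + 0/4 + 0/5 + 5/6 = 7/3
Ideal relevance (sorted desc): [5, 3, 0, 0, 0]
Ideal DCG = 5/2 + 3/3 + 0/4 + 0/5 + 0/6 = 7/2
nDCG = DCG / ideal_DCG = 7/3 / 7/2 = 2/3

2/3


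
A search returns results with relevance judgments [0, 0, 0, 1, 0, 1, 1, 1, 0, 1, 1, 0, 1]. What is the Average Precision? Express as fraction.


Computing P@k for each relevant position:
Position 1: not relevant
Position 2: not relevant
Position 3: not relevant
Position 4: relevant, P@4 = 1/4 = 1/4
Position 5: not relevant
Position 6: relevant, P@6 = 2/6 = 1/3
Position 7: relevant, P@7 = 3/7 = 3/7
Position 8: relevant, P@8 = 4/8 = 1/2
Position 9: not relevant
Position 10: relevant, P@10 = 5/10 = 1/2
Position 11: relevant, P@11 = 6/11 = 6/11
Position 12: not relevant
Position 13: relevant, P@13 = 7/13 = 7/13
Sum of P@k = 1/4 + 1/3 + 3/7 + 1/2 + 1/2 + 6/11 + 7/13 = 37187/12012
AP = 37187/12012 / 7 = 37187/84084

37187/84084


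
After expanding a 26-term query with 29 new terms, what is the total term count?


Original terms: 26
Expansion terms: 29
Total = 26 + 29 = 55

55


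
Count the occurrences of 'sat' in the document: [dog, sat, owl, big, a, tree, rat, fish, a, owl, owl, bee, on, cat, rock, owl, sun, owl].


Document has 18 words
Scanning for 'sat':
Found at positions: [1]
Count = 1

1


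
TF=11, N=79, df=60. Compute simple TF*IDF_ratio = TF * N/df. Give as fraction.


TF * (N/df)
= 11 * (79/60)
= 11 * 79/60
= 869/60

869/60


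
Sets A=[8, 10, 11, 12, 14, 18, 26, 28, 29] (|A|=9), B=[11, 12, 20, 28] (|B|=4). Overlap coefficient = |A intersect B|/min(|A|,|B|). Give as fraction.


A intersect B = [11, 12, 28]
|A intersect B| = 3
min(|A|, |B|) = min(9, 4) = 4
Overlap = 3 / 4 = 3/4

3/4


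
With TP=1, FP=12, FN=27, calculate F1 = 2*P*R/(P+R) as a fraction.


F1 = 2 * P * R / (P + R)
P = TP/(TP+FP) = 1/13 = 1/13
R = TP/(TP+FN) = 1/28 = 1/28
2 * P * R = 2 * 1/13 * 1/28 = 1/182
P + R = 1/13 + 1/28 = 41/364
F1 = 1/182 / 41/364 = 2/41

2/41


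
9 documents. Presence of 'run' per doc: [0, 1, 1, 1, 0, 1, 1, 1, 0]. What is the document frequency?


Checking each document for 'run':
Doc 1: absent
Doc 2: present
Doc 3: present
Doc 4: present
Doc 5: absent
Doc 6: present
Doc 7: present
Doc 8: present
Doc 9: absent
df = sum of presences = 0 + 1 + 1 + 1 + 0 + 1 + 1 + 1 + 0 = 6

6


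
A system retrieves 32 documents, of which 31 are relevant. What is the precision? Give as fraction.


Precision = relevant_retrieved / total_retrieved
= 31 / 32
= 31 / (31 + 1)
= 31/32

31/32


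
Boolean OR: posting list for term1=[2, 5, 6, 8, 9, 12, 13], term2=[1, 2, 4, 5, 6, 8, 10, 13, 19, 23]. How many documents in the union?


Boolean OR: find union of posting lists
term1 docs: [2, 5, 6, 8, 9, 12, 13]
term2 docs: [1, 2, 4, 5, 6, 8, 10, 13, 19, 23]
Union: [1, 2, 4, 5, 6, 8, 9, 10, 12, 13, 19, 23]
|union| = 12

12


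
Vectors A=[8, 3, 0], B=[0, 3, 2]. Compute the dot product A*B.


Dot product = sum of element-wise products
A[0]*B[0] = 8*0 = 0
A[1]*B[1] = 3*3 = 9
A[2]*B[2] = 0*2 = 0
Sum = 0 + 9 + 0 = 9

9


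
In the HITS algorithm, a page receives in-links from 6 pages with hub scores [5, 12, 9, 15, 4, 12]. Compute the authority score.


Authority = sum of hub scores of in-linkers
In-link 1: hub score = 5
In-link 2: hub score = 12
In-link 3: hub score = 9
In-link 4: hub score = 15
In-link 5: hub score = 4
In-link 6: hub score = 12
Authority = 5 + 12 + 9 + 15 + 4 + 12 = 57

57


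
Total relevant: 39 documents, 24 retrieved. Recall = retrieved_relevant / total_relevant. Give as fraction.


Recall = retrieved_relevant / total_relevant
= 24 / 39
= 24 / (24 + 15)
= 8/13

8/13


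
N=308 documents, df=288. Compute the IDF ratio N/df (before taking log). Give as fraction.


IDF ratio = N / df
= 308 / 288
= 77/72

77/72


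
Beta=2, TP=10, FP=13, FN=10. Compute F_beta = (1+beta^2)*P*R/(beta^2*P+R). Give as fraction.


P = TP/(TP+FP) = 10/23 = 10/23
R = TP/(TP+FN) = 10/20 = 1/2
beta^2 = 2^2 = 4
(1 + beta^2) = 5
Numerator = (1+beta^2)*P*R = 25/23
Denominator = beta^2*P + R = 40/23 + 1/2 = 103/46
F_beta = 50/103

50/103


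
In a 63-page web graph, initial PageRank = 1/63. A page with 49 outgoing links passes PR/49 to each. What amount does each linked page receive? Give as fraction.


Initial PR = 1/63 = 1/63
Outlinks = 49
Contribution per link = PR / outlinks
= 1/63 / 49
= 1/3087

1/3087


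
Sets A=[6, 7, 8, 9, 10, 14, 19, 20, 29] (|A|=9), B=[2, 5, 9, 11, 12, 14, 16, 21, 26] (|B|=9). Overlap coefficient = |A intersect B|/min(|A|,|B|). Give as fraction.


A intersect B = [9, 14]
|A intersect B| = 2
min(|A|, |B|) = min(9, 9) = 9
Overlap = 2 / 9 = 2/9

2/9


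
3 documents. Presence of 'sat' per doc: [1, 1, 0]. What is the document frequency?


Checking each document for 'sat':
Doc 1: present
Doc 2: present
Doc 3: absent
df = sum of presences = 1 + 1 + 0 = 2

2


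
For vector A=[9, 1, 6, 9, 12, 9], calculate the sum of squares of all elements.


|A|^2 = sum of squared components
A[0]^2 = 9^2 = 81
A[1]^2 = 1^2 = 1
A[2]^2 = 6^2 = 36
A[3]^2 = 9^2 = 81
A[4]^2 = 12^2 = 144
A[5]^2 = 9^2 = 81
Sum = 81 + 1 + 36 + 81 + 144 + 81 = 424

424


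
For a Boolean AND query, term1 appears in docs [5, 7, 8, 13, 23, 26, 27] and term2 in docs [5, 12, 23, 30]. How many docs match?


Boolean AND: find intersection of posting lists
term1 docs: [5, 7, 8, 13, 23, 26, 27]
term2 docs: [5, 12, 23, 30]
Intersection: [5, 23]
|intersection| = 2

2


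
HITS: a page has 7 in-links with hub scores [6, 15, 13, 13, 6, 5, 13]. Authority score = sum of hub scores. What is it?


Authority = sum of hub scores of in-linkers
In-link 1: hub score = 6
In-link 2: hub score = 15
In-link 3: hub score = 13
In-link 4: hub score = 13
In-link 5: hub score = 6
In-link 6: hub score = 5
In-link 7: hub score = 13
Authority = 6 + 15 + 13 + 13 + 6 + 5 + 13 = 71

71


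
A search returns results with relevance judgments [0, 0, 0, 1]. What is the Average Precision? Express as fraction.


Computing P@k for each relevant position:
Position 1: not relevant
Position 2: not relevant
Position 3: not relevant
Position 4: relevant, P@4 = 1/4 = 1/4
Sum of P@k = 1/4 = 1/4
AP = 1/4 / 1 = 1/4

1/4


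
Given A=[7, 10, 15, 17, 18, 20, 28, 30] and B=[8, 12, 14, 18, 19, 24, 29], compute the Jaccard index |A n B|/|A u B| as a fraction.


A intersect B = [18]
|A intersect B| = 1
A union B = [7, 8, 10, 12, 14, 15, 17, 18, 19, 20, 24, 28, 29, 30]
|A union B| = 14
Jaccard = 1/14 = 1/14

1/14


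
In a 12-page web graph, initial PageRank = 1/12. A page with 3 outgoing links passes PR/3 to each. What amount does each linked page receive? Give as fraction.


Initial PR = 1/12 = 1/12
Outlinks = 3
Contribution per link = PR / outlinks
= 1/12 / 3
= 1/36

1/36


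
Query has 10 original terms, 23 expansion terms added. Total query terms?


Original terms: 10
Expansion terms: 23
Total = 10 + 23 = 33

33


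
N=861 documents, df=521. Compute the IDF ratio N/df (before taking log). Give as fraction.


IDF ratio = N / df
= 861 / 521
= 861/521

861/521


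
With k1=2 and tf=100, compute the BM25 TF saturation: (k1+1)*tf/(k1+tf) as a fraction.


BM25 TF component = (k1+1)*tf / (k1+tf)
k1 = 2, tf = 100
Numerator = (2+1)*100 = 300
Denominator = 2 + 100 = 102
= 300/102 = 50/17

50/17


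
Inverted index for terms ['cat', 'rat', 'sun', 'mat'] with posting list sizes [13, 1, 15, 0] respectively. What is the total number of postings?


Summing posting list sizes:
'cat': 13 postings
'rat': 1 postings
'sun': 15 postings
'mat': 0 postings
Total = 13 + 1 + 15 + 0 = 29

29


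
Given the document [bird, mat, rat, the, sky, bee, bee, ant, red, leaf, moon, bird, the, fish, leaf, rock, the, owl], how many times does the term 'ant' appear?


Document has 18 words
Scanning for 'ant':
Found at positions: [7]
Count = 1

1


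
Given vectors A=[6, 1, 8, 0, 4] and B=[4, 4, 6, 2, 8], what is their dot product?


Dot product = sum of element-wise products
A[0]*B[0] = 6*4 = 24
A[1]*B[1] = 1*4 = 4
A[2]*B[2] = 8*6 = 48
A[3]*B[3] = 0*2 = 0
A[4]*B[4] = 4*8 = 32
Sum = 24 + 4 + 48 + 0 + 32 = 108

108


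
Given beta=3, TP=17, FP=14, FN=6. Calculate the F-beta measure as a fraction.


P = TP/(TP+FP) = 17/31 = 17/31
R = TP/(TP+FN) = 17/23 = 17/23
beta^2 = 3^2 = 9
(1 + beta^2) = 10
Numerator = (1+beta^2)*P*R = 2890/713
Denominator = beta^2*P + R = 153/31 + 17/23 = 4046/713
F_beta = 5/7

5/7


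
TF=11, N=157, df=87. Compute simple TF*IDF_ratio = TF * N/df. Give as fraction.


TF * (N/df)
= 11 * (157/87)
= 11 * 157/87
= 1727/87

1727/87


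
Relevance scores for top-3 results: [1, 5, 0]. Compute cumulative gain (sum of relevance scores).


Cumulative Gain = sum of relevance scores
Position 1: rel=1, running sum=1
Position 2: rel=5, running sum=6
Position 3: rel=0, running sum=6
CG = 6

6


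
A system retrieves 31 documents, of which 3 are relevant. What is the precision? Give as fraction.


Precision = relevant_retrieved / total_retrieved
= 3 / 31
= 3 / (3 + 28)
= 3/31

3/31


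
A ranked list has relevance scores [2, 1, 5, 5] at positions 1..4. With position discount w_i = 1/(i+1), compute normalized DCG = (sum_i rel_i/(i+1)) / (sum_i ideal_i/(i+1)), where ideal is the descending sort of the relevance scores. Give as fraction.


Position discount weights w_i = 1/(i+1) for i=1..4:
Weights = [1/2, 1/3, 1/4, 1/5]
Actual relevance: [2, 1, 5, 5]
DCG = 2/2 + 1/3 + 5/4 + 5/5 = 43/12
Ideal relevance (sorted desc): [5, 5, 2, 1]
Ideal DCG = 5/2 + 5/3 + 2/4 + 1/5 = 73/15
nDCG = DCG / ideal_DCG = 43/12 / 73/15 = 215/292

215/292


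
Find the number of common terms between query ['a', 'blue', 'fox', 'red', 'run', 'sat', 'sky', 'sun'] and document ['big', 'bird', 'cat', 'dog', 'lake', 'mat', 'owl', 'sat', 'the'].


Query terms: ['a', 'blue', 'fox', 'red', 'run', 'sat', 'sky', 'sun']
Document terms: ['big', 'bird', 'cat', 'dog', 'lake', 'mat', 'owl', 'sat', 'the']
Common terms: ['sat']
Overlap count = 1

1


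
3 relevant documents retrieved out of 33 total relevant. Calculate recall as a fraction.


Recall = retrieved_relevant / total_relevant
= 3 / 33
= 3 / (3 + 30)
= 1/11

1/11


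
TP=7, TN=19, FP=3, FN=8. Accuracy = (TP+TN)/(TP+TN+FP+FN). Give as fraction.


Accuracy = (TP + TN) / (TP + TN + FP + FN)
TP + TN = 7 + 19 = 26
Total = 7 + 19 + 3 + 8 = 37
Accuracy = 26 / 37 = 26/37

26/37


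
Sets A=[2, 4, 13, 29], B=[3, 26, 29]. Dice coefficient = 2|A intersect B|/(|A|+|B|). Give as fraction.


A intersect B = [29]
|A intersect B| = 1
|A| = 4, |B| = 3
Dice = 2*1 / (4+3)
= 2 / 7 = 2/7

2/7


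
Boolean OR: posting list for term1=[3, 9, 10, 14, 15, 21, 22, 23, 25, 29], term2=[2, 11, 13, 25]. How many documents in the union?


Boolean OR: find union of posting lists
term1 docs: [3, 9, 10, 14, 15, 21, 22, 23, 25, 29]
term2 docs: [2, 11, 13, 25]
Union: [2, 3, 9, 10, 11, 13, 14, 15, 21, 22, 23, 25, 29]
|union| = 13

13


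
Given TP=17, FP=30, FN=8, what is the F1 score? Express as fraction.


F1 = 2 * P * R / (P + R)
P = TP/(TP+FP) = 17/47 = 17/47
R = TP/(TP+FN) = 17/25 = 17/25
2 * P * R = 2 * 17/47 * 17/25 = 578/1175
P + R = 17/47 + 17/25 = 1224/1175
F1 = 578/1175 / 1224/1175 = 17/36

17/36


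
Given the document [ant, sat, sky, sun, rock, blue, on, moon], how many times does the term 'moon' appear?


Document has 8 words
Scanning for 'moon':
Found at positions: [7]
Count = 1

1


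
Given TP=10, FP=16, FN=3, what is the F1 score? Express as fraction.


F1 = 2 * P * R / (P + R)
P = TP/(TP+FP) = 10/26 = 5/13
R = TP/(TP+FN) = 10/13 = 10/13
2 * P * R = 2 * 5/13 * 10/13 = 100/169
P + R = 5/13 + 10/13 = 15/13
F1 = 100/169 / 15/13 = 20/39

20/39


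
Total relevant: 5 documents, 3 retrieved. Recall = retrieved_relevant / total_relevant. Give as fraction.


Recall = retrieved_relevant / total_relevant
= 3 / 5
= 3 / (3 + 2)
= 3/5

3/5


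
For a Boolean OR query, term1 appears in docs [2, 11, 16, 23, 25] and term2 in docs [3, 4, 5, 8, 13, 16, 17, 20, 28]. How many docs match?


Boolean OR: find union of posting lists
term1 docs: [2, 11, 16, 23, 25]
term2 docs: [3, 4, 5, 8, 13, 16, 17, 20, 28]
Union: [2, 3, 4, 5, 8, 11, 13, 16, 17, 20, 23, 25, 28]
|union| = 13

13


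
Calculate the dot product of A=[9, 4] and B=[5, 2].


Dot product = sum of element-wise products
A[0]*B[0] = 9*5 = 45
A[1]*B[1] = 4*2 = 8
Sum = 45 + 8 = 53

53


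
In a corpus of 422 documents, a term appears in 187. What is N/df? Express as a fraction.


IDF ratio = N / df
= 422 / 187
= 422/187

422/187


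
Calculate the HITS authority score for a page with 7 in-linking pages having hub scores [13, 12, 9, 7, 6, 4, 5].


Authority = sum of hub scores of in-linkers
In-link 1: hub score = 13
In-link 2: hub score = 12
In-link 3: hub score = 9
In-link 4: hub score = 7
In-link 5: hub score = 6
In-link 6: hub score = 4
In-link 7: hub score = 5
Authority = 13 + 12 + 9 + 7 + 6 + 4 + 5 = 56

56


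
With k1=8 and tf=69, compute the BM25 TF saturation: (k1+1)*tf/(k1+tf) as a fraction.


BM25 TF component = (k1+1)*tf / (k1+tf)
k1 = 8, tf = 69
Numerator = (8+1)*69 = 621
Denominator = 8 + 69 = 77
= 621/77 = 621/77

621/77


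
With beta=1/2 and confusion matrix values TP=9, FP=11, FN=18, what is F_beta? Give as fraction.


P = TP/(TP+FP) = 9/20 = 9/20
R = TP/(TP+FN) = 9/27 = 1/3
beta^2 = 1/2^2 = 1/4
(1 + beta^2) = 5/4
Numerator = (1+beta^2)*P*R = 3/16
Denominator = beta^2*P + R = 9/80 + 1/3 = 107/240
F_beta = 45/107

45/107


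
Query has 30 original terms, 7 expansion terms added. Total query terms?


Original terms: 30
Expansion terms: 7
Total = 30 + 7 = 37

37


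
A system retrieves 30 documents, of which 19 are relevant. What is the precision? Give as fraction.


Precision = relevant_retrieved / total_retrieved
= 19 / 30
= 19 / (19 + 11)
= 19/30

19/30


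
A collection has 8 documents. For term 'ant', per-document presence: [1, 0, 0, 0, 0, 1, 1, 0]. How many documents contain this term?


Checking each document for 'ant':
Doc 1: present
Doc 2: absent
Doc 3: absent
Doc 4: absent
Doc 5: absent
Doc 6: present
Doc 7: present
Doc 8: absent
df = sum of presences = 1 + 0 + 0 + 0 + 0 + 1 + 1 + 0 = 3

3


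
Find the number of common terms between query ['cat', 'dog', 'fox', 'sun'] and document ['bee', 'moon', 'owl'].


Query terms: ['cat', 'dog', 'fox', 'sun']
Document terms: ['bee', 'moon', 'owl']
Common terms: []
Overlap count = 0

0


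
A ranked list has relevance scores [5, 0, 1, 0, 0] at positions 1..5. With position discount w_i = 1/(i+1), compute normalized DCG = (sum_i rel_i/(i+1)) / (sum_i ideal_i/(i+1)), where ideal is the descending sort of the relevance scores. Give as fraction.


Position discount weights w_i = 1/(i+1) for i=1..5:
Weights = [1/2, 1/3, 1/4, 1/5, 1/6]
Actual relevance: [5, 0, 1, 0, 0]
DCG = 5/2 + 0/3 + 1/4 + 0/5 + 0/6 = 11/4
Ideal relevance (sorted desc): [5, 1, 0, 0, 0]
Ideal DCG = 5/2 + 1/3 + 0/4 + 0/5 + 0/6 = 17/6
nDCG = DCG / ideal_DCG = 11/4 / 17/6 = 33/34

33/34


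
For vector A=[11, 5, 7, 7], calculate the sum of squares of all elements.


|A|^2 = sum of squared components
A[0]^2 = 11^2 = 121
A[1]^2 = 5^2 = 25
A[2]^2 = 7^2 = 49
A[3]^2 = 7^2 = 49
Sum = 121 + 25 + 49 + 49 = 244

244


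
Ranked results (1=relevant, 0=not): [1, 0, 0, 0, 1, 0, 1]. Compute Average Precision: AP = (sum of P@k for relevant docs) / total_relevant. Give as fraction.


Computing P@k for each relevant position:
Position 1: relevant, P@1 = 1/1 = 1
Position 2: not relevant
Position 3: not relevant
Position 4: not relevant
Position 5: relevant, P@5 = 2/5 = 2/5
Position 6: not relevant
Position 7: relevant, P@7 = 3/7 = 3/7
Sum of P@k = 1 + 2/5 + 3/7 = 64/35
AP = 64/35 / 3 = 64/105

64/105


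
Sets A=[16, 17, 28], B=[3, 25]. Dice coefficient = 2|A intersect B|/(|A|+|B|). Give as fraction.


A intersect B = []
|A intersect B| = 0
|A| = 3, |B| = 2
Dice = 2*0 / (3+2)
= 0 / 5 = 0

0


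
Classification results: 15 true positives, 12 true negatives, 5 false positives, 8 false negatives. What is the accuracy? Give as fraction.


Accuracy = (TP + TN) / (TP + TN + FP + FN)
TP + TN = 15 + 12 = 27
Total = 15 + 12 + 5 + 8 = 40
Accuracy = 27 / 40 = 27/40

27/40


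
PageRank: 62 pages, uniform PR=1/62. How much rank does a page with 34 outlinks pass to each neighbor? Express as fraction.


Initial PR = 1/62 = 1/62
Outlinks = 34
Contribution per link = PR / outlinks
= 1/62 / 34
= 1/2108

1/2108


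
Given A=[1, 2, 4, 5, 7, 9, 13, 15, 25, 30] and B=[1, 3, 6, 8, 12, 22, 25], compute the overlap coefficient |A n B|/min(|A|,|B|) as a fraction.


A intersect B = [1, 25]
|A intersect B| = 2
min(|A|, |B|) = min(10, 7) = 7
Overlap = 2 / 7 = 2/7

2/7


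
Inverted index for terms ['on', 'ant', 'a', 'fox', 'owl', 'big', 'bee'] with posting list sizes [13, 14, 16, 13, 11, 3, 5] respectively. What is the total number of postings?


Summing posting list sizes:
'on': 13 postings
'ant': 14 postings
'a': 16 postings
'fox': 13 postings
'owl': 11 postings
'big': 3 postings
'bee': 5 postings
Total = 13 + 14 + 16 + 13 + 11 + 3 + 5 = 75

75


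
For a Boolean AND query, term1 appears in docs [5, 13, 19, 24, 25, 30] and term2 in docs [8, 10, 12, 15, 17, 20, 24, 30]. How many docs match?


Boolean AND: find intersection of posting lists
term1 docs: [5, 13, 19, 24, 25, 30]
term2 docs: [8, 10, 12, 15, 17, 20, 24, 30]
Intersection: [24, 30]
|intersection| = 2

2


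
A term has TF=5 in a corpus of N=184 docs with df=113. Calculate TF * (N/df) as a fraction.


TF * (N/df)
= 5 * (184/113)
= 5 * 184/113
= 920/113

920/113


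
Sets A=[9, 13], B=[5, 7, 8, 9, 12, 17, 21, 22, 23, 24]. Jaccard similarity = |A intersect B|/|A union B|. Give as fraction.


A intersect B = [9]
|A intersect B| = 1
A union B = [5, 7, 8, 9, 12, 13, 17, 21, 22, 23, 24]
|A union B| = 11
Jaccard = 1/11 = 1/11

1/11


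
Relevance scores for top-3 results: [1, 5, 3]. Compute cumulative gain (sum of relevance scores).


Cumulative Gain = sum of relevance scores
Position 1: rel=1, running sum=1
Position 2: rel=5, running sum=6
Position 3: rel=3, running sum=9
CG = 9

9


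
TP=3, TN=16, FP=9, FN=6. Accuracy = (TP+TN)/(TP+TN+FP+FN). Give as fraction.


Accuracy = (TP + TN) / (TP + TN + FP + FN)
TP + TN = 3 + 16 = 19
Total = 3 + 16 + 9 + 6 = 34
Accuracy = 19 / 34 = 19/34

19/34


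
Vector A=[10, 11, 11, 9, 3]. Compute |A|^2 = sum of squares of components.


|A|^2 = sum of squared components
A[0]^2 = 10^2 = 100
A[1]^2 = 11^2 = 121
A[2]^2 = 11^2 = 121
A[3]^2 = 9^2 = 81
A[4]^2 = 3^2 = 9
Sum = 100 + 121 + 121 + 81 + 9 = 432

432


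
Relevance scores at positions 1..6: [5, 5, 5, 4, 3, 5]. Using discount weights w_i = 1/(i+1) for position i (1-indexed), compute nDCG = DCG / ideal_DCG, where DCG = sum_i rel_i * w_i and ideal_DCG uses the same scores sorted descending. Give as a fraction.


Position discount weights w_i = 1/(i+1) for i=1..6:
Weights = [1/2, 1/3, 1/4, 1/5, 1/6, 1/7]
Actual relevance: [5, 5, 5, 4, 3, 5]
DCG = 5/2 + 5/3 + 5/4 + 4/5 + 3/6 + 5/7 = 3121/420
Ideal relevance (sorted desc): [5, 5, 5, 5, 4, 3]
Ideal DCG = 5/2 + 5/3 + 5/4 + 5/5 + 4/6 + 3/7 = 631/84
nDCG = DCG / ideal_DCG = 3121/420 / 631/84 = 3121/3155

3121/3155


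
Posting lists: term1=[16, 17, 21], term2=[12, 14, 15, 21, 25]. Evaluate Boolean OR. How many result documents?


Boolean OR: find union of posting lists
term1 docs: [16, 17, 21]
term2 docs: [12, 14, 15, 21, 25]
Union: [12, 14, 15, 16, 17, 21, 25]
|union| = 7

7


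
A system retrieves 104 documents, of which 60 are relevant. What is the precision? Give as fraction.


Precision = relevant_retrieved / total_retrieved
= 60 / 104
= 60 / (60 + 44)
= 15/26

15/26


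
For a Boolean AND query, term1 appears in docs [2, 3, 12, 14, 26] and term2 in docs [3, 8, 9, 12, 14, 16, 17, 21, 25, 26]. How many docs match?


Boolean AND: find intersection of posting lists
term1 docs: [2, 3, 12, 14, 26]
term2 docs: [3, 8, 9, 12, 14, 16, 17, 21, 25, 26]
Intersection: [3, 12, 14, 26]
|intersection| = 4

4


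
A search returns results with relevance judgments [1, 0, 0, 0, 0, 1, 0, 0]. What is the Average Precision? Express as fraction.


Computing P@k for each relevant position:
Position 1: relevant, P@1 = 1/1 = 1
Position 2: not relevant
Position 3: not relevant
Position 4: not relevant
Position 5: not relevant
Position 6: relevant, P@6 = 2/6 = 1/3
Position 7: not relevant
Position 8: not relevant
Sum of P@k = 1 + 1/3 = 4/3
AP = 4/3 / 2 = 2/3

2/3


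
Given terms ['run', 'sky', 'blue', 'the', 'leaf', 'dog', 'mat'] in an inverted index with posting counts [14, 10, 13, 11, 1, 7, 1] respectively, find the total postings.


Summing posting list sizes:
'run': 14 postings
'sky': 10 postings
'blue': 13 postings
'the': 11 postings
'leaf': 1 postings
'dog': 7 postings
'mat': 1 postings
Total = 14 + 10 + 13 + 11 + 1 + 7 + 1 = 57

57


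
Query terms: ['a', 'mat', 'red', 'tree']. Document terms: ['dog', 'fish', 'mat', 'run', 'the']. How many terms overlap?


Query terms: ['a', 'mat', 'red', 'tree']
Document terms: ['dog', 'fish', 'mat', 'run', 'the']
Common terms: ['mat']
Overlap count = 1

1


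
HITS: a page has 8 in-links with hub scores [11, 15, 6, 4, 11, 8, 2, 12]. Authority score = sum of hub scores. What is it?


Authority = sum of hub scores of in-linkers
In-link 1: hub score = 11
In-link 2: hub score = 15
In-link 3: hub score = 6
In-link 4: hub score = 4
In-link 5: hub score = 11
In-link 6: hub score = 8
In-link 7: hub score = 2
In-link 8: hub score = 12
Authority = 11 + 15 + 6 + 4 + 11 + 8 + 2 + 12 = 69

69


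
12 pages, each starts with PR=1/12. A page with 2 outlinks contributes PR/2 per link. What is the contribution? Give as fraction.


Initial PR = 1/12 = 1/12
Outlinks = 2
Contribution per link = PR / outlinks
= 1/12 / 2
= 1/24

1/24


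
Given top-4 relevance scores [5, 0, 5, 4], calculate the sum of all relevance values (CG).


Cumulative Gain = sum of relevance scores
Position 1: rel=5, running sum=5
Position 2: rel=0, running sum=5
Position 3: rel=5, running sum=10
Position 4: rel=4, running sum=14
CG = 14

14


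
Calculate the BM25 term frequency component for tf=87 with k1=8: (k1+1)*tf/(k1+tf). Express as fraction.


BM25 TF component = (k1+1)*tf / (k1+tf)
k1 = 8, tf = 87
Numerator = (8+1)*87 = 783
Denominator = 8 + 87 = 95
= 783/95 = 783/95

783/95


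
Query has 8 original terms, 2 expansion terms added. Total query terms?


Original terms: 8
Expansion terms: 2
Total = 8 + 2 = 10

10


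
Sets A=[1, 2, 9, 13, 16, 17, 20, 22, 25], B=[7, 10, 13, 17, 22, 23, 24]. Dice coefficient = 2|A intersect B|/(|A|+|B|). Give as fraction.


A intersect B = [13, 17, 22]
|A intersect B| = 3
|A| = 9, |B| = 7
Dice = 2*3 / (9+7)
= 6 / 16 = 3/8

3/8


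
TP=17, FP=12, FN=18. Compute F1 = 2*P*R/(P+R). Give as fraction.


F1 = 2 * P * R / (P + R)
P = TP/(TP+FP) = 17/29 = 17/29
R = TP/(TP+FN) = 17/35 = 17/35
2 * P * R = 2 * 17/29 * 17/35 = 578/1015
P + R = 17/29 + 17/35 = 1088/1015
F1 = 578/1015 / 1088/1015 = 17/32

17/32


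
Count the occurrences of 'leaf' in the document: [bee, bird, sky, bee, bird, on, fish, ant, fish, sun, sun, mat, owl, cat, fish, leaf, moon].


Document has 17 words
Scanning for 'leaf':
Found at positions: [15]
Count = 1

1


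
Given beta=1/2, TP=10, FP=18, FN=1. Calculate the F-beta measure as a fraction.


P = TP/(TP+FP) = 10/28 = 5/14
R = TP/(TP+FN) = 10/11 = 10/11
beta^2 = 1/2^2 = 1/4
(1 + beta^2) = 5/4
Numerator = (1+beta^2)*P*R = 125/308
Denominator = beta^2*P + R = 5/56 + 10/11 = 615/616
F_beta = 50/123

50/123


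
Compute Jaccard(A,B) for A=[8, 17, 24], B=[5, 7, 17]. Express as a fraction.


A intersect B = [17]
|A intersect B| = 1
A union B = [5, 7, 8, 17, 24]
|A union B| = 5
Jaccard = 1/5 = 1/5

1/5


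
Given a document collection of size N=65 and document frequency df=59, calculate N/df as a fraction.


IDF ratio = N / df
= 65 / 59
= 65/59

65/59


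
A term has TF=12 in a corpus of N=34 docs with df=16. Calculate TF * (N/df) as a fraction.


TF * (N/df)
= 12 * (34/16)
= 12 * 17/8
= 51/2

51/2


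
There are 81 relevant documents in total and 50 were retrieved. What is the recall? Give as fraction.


Recall = retrieved_relevant / total_relevant
= 50 / 81
= 50 / (50 + 31)
= 50/81

50/81


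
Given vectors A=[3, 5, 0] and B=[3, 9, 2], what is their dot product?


Dot product = sum of element-wise products
A[0]*B[0] = 3*3 = 9
A[1]*B[1] = 5*9 = 45
A[2]*B[2] = 0*2 = 0
Sum = 9 + 45 + 0 = 54

54


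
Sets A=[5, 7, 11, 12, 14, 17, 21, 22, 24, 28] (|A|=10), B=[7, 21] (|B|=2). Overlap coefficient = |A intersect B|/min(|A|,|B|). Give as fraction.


A intersect B = [7, 21]
|A intersect B| = 2
min(|A|, |B|) = min(10, 2) = 2
Overlap = 2 / 2 = 1

1


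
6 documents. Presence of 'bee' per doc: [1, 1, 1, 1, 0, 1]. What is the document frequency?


Checking each document for 'bee':
Doc 1: present
Doc 2: present
Doc 3: present
Doc 4: present
Doc 5: absent
Doc 6: present
df = sum of presences = 1 + 1 + 1 + 1 + 0 + 1 = 5

5


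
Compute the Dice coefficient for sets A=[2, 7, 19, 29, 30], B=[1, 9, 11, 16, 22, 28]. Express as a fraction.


A intersect B = []
|A intersect B| = 0
|A| = 5, |B| = 6
Dice = 2*0 / (5+6)
= 0 / 11 = 0

0


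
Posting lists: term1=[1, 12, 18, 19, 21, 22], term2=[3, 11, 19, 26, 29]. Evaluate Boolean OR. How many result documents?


Boolean OR: find union of posting lists
term1 docs: [1, 12, 18, 19, 21, 22]
term2 docs: [3, 11, 19, 26, 29]
Union: [1, 3, 11, 12, 18, 19, 21, 22, 26, 29]
|union| = 10

10


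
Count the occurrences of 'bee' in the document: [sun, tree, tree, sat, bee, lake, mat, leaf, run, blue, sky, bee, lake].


Document has 13 words
Scanning for 'bee':
Found at positions: [4, 11]
Count = 2

2


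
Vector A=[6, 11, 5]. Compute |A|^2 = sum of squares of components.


|A|^2 = sum of squared components
A[0]^2 = 6^2 = 36
A[1]^2 = 11^2 = 121
A[2]^2 = 5^2 = 25
Sum = 36 + 121 + 25 = 182

182


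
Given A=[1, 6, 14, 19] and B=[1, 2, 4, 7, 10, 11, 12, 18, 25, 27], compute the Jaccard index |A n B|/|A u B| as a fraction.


A intersect B = [1]
|A intersect B| = 1
A union B = [1, 2, 4, 6, 7, 10, 11, 12, 14, 18, 19, 25, 27]
|A union B| = 13
Jaccard = 1/13 = 1/13

1/13


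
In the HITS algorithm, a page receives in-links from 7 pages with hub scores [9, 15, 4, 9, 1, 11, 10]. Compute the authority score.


Authority = sum of hub scores of in-linkers
In-link 1: hub score = 9
In-link 2: hub score = 15
In-link 3: hub score = 4
In-link 4: hub score = 9
In-link 5: hub score = 1
In-link 6: hub score = 11
In-link 7: hub score = 10
Authority = 9 + 15 + 4 + 9 + 1 + 11 + 10 = 59

59


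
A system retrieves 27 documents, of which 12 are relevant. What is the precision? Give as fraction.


Precision = relevant_retrieved / total_retrieved
= 12 / 27
= 12 / (12 + 15)
= 4/9

4/9


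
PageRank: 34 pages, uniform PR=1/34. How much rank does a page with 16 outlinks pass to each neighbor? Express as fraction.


Initial PR = 1/34 = 1/34
Outlinks = 16
Contribution per link = PR / outlinks
= 1/34 / 16
= 1/544

1/544


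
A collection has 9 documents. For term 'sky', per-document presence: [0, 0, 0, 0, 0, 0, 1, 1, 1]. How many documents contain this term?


Checking each document for 'sky':
Doc 1: absent
Doc 2: absent
Doc 3: absent
Doc 4: absent
Doc 5: absent
Doc 6: absent
Doc 7: present
Doc 8: present
Doc 9: present
df = sum of presences = 0 + 0 + 0 + 0 + 0 + 0 + 1 + 1 + 1 = 3

3


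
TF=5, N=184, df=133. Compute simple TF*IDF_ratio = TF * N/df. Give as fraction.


TF * (N/df)
= 5 * (184/133)
= 5 * 184/133
= 920/133

920/133


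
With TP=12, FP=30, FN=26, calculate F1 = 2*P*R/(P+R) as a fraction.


F1 = 2 * P * R / (P + R)
P = TP/(TP+FP) = 12/42 = 2/7
R = TP/(TP+FN) = 12/38 = 6/19
2 * P * R = 2 * 2/7 * 6/19 = 24/133
P + R = 2/7 + 6/19 = 80/133
F1 = 24/133 / 80/133 = 3/10

3/10


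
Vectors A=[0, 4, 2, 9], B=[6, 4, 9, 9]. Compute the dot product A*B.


Dot product = sum of element-wise products
A[0]*B[0] = 0*6 = 0
A[1]*B[1] = 4*4 = 16
A[2]*B[2] = 2*9 = 18
A[3]*B[3] = 9*9 = 81
Sum = 0 + 16 + 18 + 81 = 115

115


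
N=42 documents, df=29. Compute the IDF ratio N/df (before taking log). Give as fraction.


IDF ratio = N / df
= 42 / 29
= 42/29

42/29


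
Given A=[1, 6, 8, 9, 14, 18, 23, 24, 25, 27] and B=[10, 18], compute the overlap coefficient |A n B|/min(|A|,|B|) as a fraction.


A intersect B = [18]
|A intersect B| = 1
min(|A|, |B|) = min(10, 2) = 2
Overlap = 1 / 2 = 1/2

1/2


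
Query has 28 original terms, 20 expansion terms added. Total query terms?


Original terms: 28
Expansion terms: 20
Total = 28 + 20 = 48

48


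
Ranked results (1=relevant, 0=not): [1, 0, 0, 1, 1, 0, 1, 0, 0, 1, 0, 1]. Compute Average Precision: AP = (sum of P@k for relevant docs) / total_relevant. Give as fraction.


Computing P@k for each relevant position:
Position 1: relevant, P@1 = 1/1 = 1
Position 2: not relevant
Position 3: not relevant
Position 4: relevant, P@4 = 2/4 = 1/2
Position 5: relevant, P@5 = 3/5 = 3/5
Position 6: not relevant
Position 7: relevant, P@7 = 4/7 = 4/7
Position 8: not relevant
Position 9: not relevant
Position 10: relevant, P@10 = 5/10 = 1/2
Position 11: not relevant
Position 12: relevant, P@12 = 6/12 = 1/2
Sum of P@k = 1 + 1/2 + 3/5 + 4/7 + 1/2 + 1/2 = 257/70
AP = 257/70 / 6 = 257/420

257/420


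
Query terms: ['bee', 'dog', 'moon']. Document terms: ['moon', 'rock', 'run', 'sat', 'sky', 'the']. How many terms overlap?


Query terms: ['bee', 'dog', 'moon']
Document terms: ['moon', 'rock', 'run', 'sat', 'sky', 'the']
Common terms: ['moon']
Overlap count = 1

1


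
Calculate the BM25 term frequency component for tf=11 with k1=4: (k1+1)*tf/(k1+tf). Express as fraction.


BM25 TF component = (k1+1)*tf / (k1+tf)
k1 = 4, tf = 11
Numerator = (4+1)*11 = 55
Denominator = 4 + 11 = 15
= 55/15 = 11/3

11/3


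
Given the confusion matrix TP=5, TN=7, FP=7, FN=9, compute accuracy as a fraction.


Accuracy = (TP + TN) / (TP + TN + FP + FN)
TP + TN = 5 + 7 = 12
Total = 5 + 7 + 7 + 9 = 28
Accuracy = 12 / 28 = 3/7

3/7


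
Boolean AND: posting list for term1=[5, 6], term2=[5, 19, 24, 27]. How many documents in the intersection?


Boolean AND: find intersection of posting lists
term1 docs: [5, 6]
term2 docs: [5, 19, 24, 27]
Intersection: [5]
|intersection| = 1

1


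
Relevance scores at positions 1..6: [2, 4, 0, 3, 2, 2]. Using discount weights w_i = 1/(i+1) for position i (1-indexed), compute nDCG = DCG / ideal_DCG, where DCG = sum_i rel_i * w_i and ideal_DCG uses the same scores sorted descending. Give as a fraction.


Position discount weights w_i = 1/(i+1) for i=1..6:
Weights = [1/2, 1/3, 1/4, 1/5, 1/6, 1/7]
Actual relevance: [2, 4, 0, 3, 2, 2]
DCG = 2/2 + 4/3 + 0/4 + 3/5 + 2/6 + 2/7 = 373/105
Ideal relevance (sorted desc): [4, 3, 2, 2, 2, 0]
Ideal DCG = 4/2 + 3/3 + 2/4 + 2/5 + 2/6 + 0/7 = 127/30
nDCG = DCG / ideal_DCG = 373/105 / 127/30 = 746/889

746/889


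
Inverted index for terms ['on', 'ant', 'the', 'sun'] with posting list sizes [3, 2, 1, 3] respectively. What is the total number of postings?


Summing posting list sizes:
'on': 3 postings
'ant': 2 postings
'the': 1 postings
'sun': 3 postings
Total = 3 + 2 + 1 + 3 = 9

9


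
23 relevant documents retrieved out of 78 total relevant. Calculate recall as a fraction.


Recall = retrieved_relevant / total_relevant
= 23 / 78
= 23 / (23 + 55)
= 23/78

23/78


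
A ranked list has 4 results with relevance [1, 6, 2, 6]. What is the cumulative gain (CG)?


Cumulative Gain = sum of relevance scores
Position 1: rel=1, running sum=1
Position 2: rel=6, running sum=7
Position 3: rel=2, running sum=9
Position 4: rel=6, running sum=15
CG = 15

15


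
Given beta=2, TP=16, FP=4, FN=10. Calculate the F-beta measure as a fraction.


P = TP/(TP+FP) = 16/20 = 4/5
R = TP/(TP+FN) = 16/26 = 8/13
beta^2 = 2^2 = 4
(1 + beta^2) = 5
Numerator = (1+beta^2)*P*R = 32/13
Denominator = beta^2*P + R = 16/5 + 8/13 = 248/65
F_beta = 20/31

20/31


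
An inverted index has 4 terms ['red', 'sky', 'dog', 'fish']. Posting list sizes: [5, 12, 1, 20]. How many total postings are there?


Summing posting list sizes:
'red': 5 postings
'sky': 12 postings
'dog': 1 postings
'fish': 20 postings
Total = 5 + 12 + 1 + 20 = 38

38


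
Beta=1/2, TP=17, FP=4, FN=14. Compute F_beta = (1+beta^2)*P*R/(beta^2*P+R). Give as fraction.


P = TP/(TP+FP) = 17/21 = 17/21
R = TP/(TP+FN) = 17/31 = 17/31
beta^2 = 1/2^2 = 1/4
(1 + beta^2) = 5/4
Numerator = (1+beta^2)*P*R = 1445/2604
Denominator = beta^2*P + R = 17/84 + 17/31 = 1955/2604
F_beta = 17/23

17/23


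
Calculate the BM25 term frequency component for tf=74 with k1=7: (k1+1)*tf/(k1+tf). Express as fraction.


BM25 TF component = (k1+1)*tf / (k1+tf)
k1 = 7, tf = 74
Numerator = (7+1)*74 = 592
Denominator = 7 + 74 = 81
= 592/81 = 592/81

592/81


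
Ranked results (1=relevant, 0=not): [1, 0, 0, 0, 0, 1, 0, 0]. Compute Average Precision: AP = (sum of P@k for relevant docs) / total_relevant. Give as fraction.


Computing P@k for each relevant position:
Position 1: relevant, P@1 = 1/1 = 1
Position 2: not relevant
Position 3: not relevant
Position 4: not relevant
Position 5: not relevant
Position 6: relevant, P@6 = 2/6 = 1/3
Position 7: not relevant
Position 8: not relevant
Sum of P@k = 1 + 1/3 = 4/3
AP = 4/3 / 2 = 2/3

2/3


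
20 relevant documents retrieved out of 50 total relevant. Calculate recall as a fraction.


Recall = retrieved_relevant / total_relevant
= 20 / 50
= 20 / (20 + 30)
= 2/5

2/5


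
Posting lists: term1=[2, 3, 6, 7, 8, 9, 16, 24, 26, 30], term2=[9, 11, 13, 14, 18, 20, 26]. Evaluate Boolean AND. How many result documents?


Boolean AND: find intersection of posting lists
term1 docs: [2, 3, 6, 7, 8, 9, 16, 24, 26, 30]
term2 docs: [9, 11, 13, 14, 18, 20, 26]
Intersection: [9, 26]
|intersection| = 2

2


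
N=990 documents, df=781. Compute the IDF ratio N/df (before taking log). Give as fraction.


IDF ratio = N / df
= 990 / 781
= 90/71

90/71


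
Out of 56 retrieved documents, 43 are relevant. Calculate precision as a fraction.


Precision = relevant_retrieved / total_retrieved
= 43 / 56
= 43 / (43 + 13)
= 43/56

43/56


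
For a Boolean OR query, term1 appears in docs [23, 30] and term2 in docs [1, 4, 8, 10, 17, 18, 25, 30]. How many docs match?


Boolean OR: find union of posting lists
term1 docs: [23, 30]
term2 docs: [1, 4, 8, 10, 17, 18, 25, 30]
Union: [1, 4, 8, 10, 17, 18, 23, 25, 30]
|union| = 9

9


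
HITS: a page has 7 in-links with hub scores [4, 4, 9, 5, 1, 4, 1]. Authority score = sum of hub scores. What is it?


Authority = sum of hub scores of in-linkers
In-link 1: hub score = 4
In-link 2: hub score = 4
In-link 3: hub score = 9
In-link 4: hub score = 5
In-link 5: hub score = 1
In-link 6: hub score = 4
In-link 7: hub score = 1
Authority = 4 + 4 + 9 + 5 + 1 + 4 + 1 = 28

28


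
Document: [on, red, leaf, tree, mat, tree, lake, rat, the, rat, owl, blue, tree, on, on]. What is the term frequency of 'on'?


Document has 15 words
Scanning for 'on':
Found at positions: [0, 13, 14]
Count = 3

3


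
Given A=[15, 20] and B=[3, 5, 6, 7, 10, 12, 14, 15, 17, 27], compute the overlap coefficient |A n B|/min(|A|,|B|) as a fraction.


A intersect B = [15]
|A intersect B| = 1
min(|A|, |B|) = min(2, 10) = 2
Overlap = 1 / 2 = 1/2

1/2


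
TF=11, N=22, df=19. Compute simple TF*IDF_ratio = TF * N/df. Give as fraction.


TF * (N/df)
= 11 * (22/19)
= 11 * 22/19
= 242/19

242/19


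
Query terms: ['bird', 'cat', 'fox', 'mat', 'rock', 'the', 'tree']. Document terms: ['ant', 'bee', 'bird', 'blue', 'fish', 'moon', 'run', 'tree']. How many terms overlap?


Query terms: ['bird', 'cat', 'fox', 'mat', 'rock', 'the', 'tree']
Document terms: ['ant', 'bee', 'bird', 'blue', 'fish', 'moon', 'run', 'tree']
Common terms: ['bird', 'tree']
Overlap count = 2

2


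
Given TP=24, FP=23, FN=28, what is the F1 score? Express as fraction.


F1 = 2 * P * R / (P + R)
P = TP/(TP+FP) = 24/47 = 24/47
R = TP/(TP+FN) = 24/52 = 6/13
2 * P * R = 2 * 24/47 * 6/13 = 288/611
P + R = 24/47 + 6/13 = 594/611
F1 = 288/611 / 594/611 = 16/33

16/33


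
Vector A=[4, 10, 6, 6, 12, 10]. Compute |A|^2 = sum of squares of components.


|A|^2 = sum of squared components
A[0]^2 = 4^2 = 16
A[1]^2 = 10^2 = 100
A[2]^2 = 6^2 = 36
A[3]^2 = 6^2 = 36
A[4]^2 = 12^2 = 144
A[5]^2 = 10^2 = 100
Sum = 16 + 100 + 36 + 36 + 144 + 100 = 432

432


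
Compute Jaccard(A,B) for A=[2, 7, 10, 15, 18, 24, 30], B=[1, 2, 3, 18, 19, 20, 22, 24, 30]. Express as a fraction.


A intersect B = [2, 18, 24, 30]
|A intersect B| = 4
A union B = [1, 2, 3, 7, 10, 15, 18, 19, 20, 22, 24, 30]
|A union B| = 12
Jaccard = 4/12 = 1/3

1/3


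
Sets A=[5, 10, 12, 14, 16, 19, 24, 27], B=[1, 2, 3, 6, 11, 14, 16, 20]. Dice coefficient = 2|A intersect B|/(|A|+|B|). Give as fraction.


A intersect B = [14, 16]
|A intersect B| = 2
|A| = 8, |B| = 8
Dice = 2*2 / (8+8)
= 4 / 16 = 1/4

1/4


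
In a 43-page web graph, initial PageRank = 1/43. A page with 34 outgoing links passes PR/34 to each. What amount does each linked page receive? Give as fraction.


Initial PR = 1/43 = 1/43
Outlinks = 34
Contribution per link = PR / outlinks
= 1/43 / 34
= 1/1462

1/1462


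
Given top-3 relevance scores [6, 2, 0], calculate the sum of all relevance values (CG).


Cumulative Gain = sum of relevance scores
Position 1: rel=6, running sum=6
Position 2: rel=2, running sum=8
Position 3: rel=0, running sum=8
CG = 8

8


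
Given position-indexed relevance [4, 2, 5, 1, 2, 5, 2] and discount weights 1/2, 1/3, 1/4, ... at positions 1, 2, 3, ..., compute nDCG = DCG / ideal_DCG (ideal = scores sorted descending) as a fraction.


Position discount weights w_i = 1/(i+1) for i=1..7:
Weights = [1/2, 1/3, 1/4, 1/5, 1/6, 1/7, 1/8]
Actual relevance: [4, 2, 5, 1, 2, 5, 2]
DCG = 4/2 + 2/3 + 5/4 + 1/5 + 2/6 + 5/7 + 2/8 = 379/70
Ideal relevance (sorted desc): [5, 5, 4, 2, 2, 2, 1]
Ideal DCG = 5/2 + 5/3 + 4/4 + 2/5 + 2/6 + 2/7 + 1/8 = 1767/280
nDCG = DCG / ideal_DCG = 379/70 / 1767/280 = 1516/1767

1516/1767


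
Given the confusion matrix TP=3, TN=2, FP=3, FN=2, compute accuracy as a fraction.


Accuracy = (TP + TN) / (TP + TN + FP + FN)
TP + TN = 3 + 2 = 5
Total = 3 + 2 + 3 + 2 = 10
Accuracy = 5 / 10 = 1/2

1/2


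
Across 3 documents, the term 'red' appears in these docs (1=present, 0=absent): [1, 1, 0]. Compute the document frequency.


Checking each document for 'red':
Doc 1: present
Doc 2: present
Doc 3: absent
df = sum of presences = 1 + 1 + 0 = 2

2


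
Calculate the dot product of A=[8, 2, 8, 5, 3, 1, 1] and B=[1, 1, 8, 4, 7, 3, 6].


Dot product = sum of element-wise products
A[0]*B[0] = 8*1 = 8
A[1]*B[1] = 2*1 = 2
A[2]*B[2] = 8*8 = 64
A[3]*B[3] = 5*4 = 20
A[4]*B[4] = 3*7 = 21
A[5]*B[5] = 1*3 = 3
A[6]*B[6] = 1*6 = 6
Sum = 8 + 2 + 64 + 20 + 21 + 3 + 6 = 124

124


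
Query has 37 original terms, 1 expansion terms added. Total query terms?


Original terms: 37
Expansion terms: 1
Total = 37 + 1 = 38

38


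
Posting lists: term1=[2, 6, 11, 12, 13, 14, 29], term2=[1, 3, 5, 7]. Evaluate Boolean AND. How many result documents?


Boolean AND: find intersection of posting lists
term1 docs: [2, 6, 11, 12, 13, 14, 29]
term2 docs: [1, 3, 5, 7]
Intersection: []
|intersection| = 0

0
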